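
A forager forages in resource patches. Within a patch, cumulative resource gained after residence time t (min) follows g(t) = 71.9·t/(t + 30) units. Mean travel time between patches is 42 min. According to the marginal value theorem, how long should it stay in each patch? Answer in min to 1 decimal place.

Maximise g(t)/(T+t): set derivative to zero → g'(t)(T+t) = g(t).
g'(t) = 71.9·30/(t + 30)². Setting 71.9·30/(t+30)² = 71.9t/[(t+30)(42+t)] gives 30(42+t) = t(t+30), so t² = 30×42 = 1260.
t* = √1260 = 35.5 min.

35.5 min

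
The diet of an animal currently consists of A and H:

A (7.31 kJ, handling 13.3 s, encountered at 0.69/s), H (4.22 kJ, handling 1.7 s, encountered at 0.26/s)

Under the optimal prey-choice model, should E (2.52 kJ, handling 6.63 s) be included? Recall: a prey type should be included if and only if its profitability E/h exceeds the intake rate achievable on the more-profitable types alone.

No

Intake rate on the current diet: R = (0.69×7.31 + 0.26×4.22) / (1 + 0.69×13.3 + 0.26×1.7) = 6.141/10.62 = 0.5783 kJ/s.
E: E/h = 2.52/6.63 = 0.3801 kJ/s.
Since 0.3801 < R, time spent handling E is better spent searching.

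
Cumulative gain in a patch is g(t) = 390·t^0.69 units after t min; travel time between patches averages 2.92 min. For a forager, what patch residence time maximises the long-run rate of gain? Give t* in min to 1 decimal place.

6.5 min

Optimal t* satisfies g'(t*) = g(t*)/(T + t*).
g'(t) = 0.69·390·t^-0.31. Setting 0.69·390·t^-0.31 = 390·t^0.69/(2.92+t) gives 0.69(2.92+t) = t, so 0.31·t = 0.69×2.92.
t* = 0.69×2.92/0.31 = 6.499 min.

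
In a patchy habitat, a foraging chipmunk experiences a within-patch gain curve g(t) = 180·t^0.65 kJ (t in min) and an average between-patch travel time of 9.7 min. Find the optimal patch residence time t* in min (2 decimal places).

18.01 min

Maximise g(t)/(T+t): set derivative to zero → g'(t)(T+t) = g(t).
g'(t) = 0.65·180·t^-0.35. Setting 0.65·180·t^-0.35 = 180·t^0.65/(9.7+t) gives 0.65(9.7+t) = t, so 0.35·t = 0.65×9.7.
t* = 0.65×9.7/0.35 = 18.01 min.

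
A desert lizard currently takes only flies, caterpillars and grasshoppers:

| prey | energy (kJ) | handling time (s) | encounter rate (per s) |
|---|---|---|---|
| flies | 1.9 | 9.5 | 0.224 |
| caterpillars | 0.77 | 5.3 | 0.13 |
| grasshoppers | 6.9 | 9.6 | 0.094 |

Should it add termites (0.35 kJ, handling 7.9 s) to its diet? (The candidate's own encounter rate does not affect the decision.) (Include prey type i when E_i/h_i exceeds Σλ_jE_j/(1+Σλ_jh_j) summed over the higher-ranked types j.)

Intake rate on the current diet: R = (0.224×1.9 + 0.13×0.77 + 0.094×6.9) / (1 + 0.224×9.5 + 0.13×5.3 + 0.094×9.6) = 1.174/4.719 = 0.2488 kJ/s.
Profitability of termites: 0.35/7.9 = 0.0443 kJ/s.
Since 0.0443 < R, time spent handling termites is better spent searching.

No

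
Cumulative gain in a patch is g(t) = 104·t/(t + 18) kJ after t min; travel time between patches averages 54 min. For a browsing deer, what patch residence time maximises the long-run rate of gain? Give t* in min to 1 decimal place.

Optimal t* satisfies g'(t*) = g(t*)/(T + t*).
g'(t) = 104·18/(t + 18)². Setting 104·18/(t+18)² = 104t/[(t+18)(54+t)] gives 18(54+t) = t(t+18), so t² = 18×54 = 972.
t* = √972 = 31.18 min.

31.2 min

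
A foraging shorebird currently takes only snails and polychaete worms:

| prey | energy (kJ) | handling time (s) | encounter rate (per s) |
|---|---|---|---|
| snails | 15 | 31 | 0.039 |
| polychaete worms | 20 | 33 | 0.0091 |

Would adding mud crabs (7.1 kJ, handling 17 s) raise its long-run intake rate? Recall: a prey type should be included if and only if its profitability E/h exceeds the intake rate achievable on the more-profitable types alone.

Current rate: (0.039×15 + 0.0091×20)/(1 + 0.039×31 + 0.0091×33) = 0.3057 kJ/s.
mud crabs: E/h = 7.1/17 = 0.4176 kJ/s.
0.4176 > 0.3057, so adding mud crabs raises the average — include it.

Yes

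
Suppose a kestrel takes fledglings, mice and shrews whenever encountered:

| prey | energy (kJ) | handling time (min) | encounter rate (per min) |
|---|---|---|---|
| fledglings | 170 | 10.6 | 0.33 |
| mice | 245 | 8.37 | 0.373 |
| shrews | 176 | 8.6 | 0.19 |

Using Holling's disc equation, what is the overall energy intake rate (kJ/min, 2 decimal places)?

19.55 kJ/min

R = (0.33×170 + 0.373×245 + 0.19×176) / (1 + 0.33×10.6 + 0.373×8.37 + 0.19×8.6) = 180.9/9.254 = 19.55 kJ/min.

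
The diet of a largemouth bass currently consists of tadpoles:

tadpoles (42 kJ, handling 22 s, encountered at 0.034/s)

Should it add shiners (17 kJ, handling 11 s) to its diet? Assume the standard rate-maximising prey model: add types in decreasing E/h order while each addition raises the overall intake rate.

Yes

Intake rate on the current diet: R = (0.034×42) / (1 + 0.034×22) = 1.428/1.748 = 0.8169 kJ/s.
shiners: E/h = 17/11 = 1.545 kJ/s.
Since 1.545 > R, including shiners increases the long-run rate.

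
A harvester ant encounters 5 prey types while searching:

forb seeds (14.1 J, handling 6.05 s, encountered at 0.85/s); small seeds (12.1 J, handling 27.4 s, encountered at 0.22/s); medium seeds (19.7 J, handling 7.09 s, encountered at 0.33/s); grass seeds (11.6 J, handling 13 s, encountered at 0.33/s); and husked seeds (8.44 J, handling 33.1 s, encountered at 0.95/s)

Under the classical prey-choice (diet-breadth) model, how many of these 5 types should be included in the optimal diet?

2

Rank by E/h (J/s): medium seeds 2.78, forb seeds 2.33, grass seeds 0.892, small seeds 0.442, husked seeds 0.255. Include each in turn until the next type's E/h falls below the running intake rate.
Rate on top 1: 1.947. forb seeds: 2.33 > 1.947 → include.
Rate on top 2: 2.179. grass seeds: 0.892 < 2.179 → exclude; stop.
Optimal diet: medium seeds, forb seeds — 2 of 5 types.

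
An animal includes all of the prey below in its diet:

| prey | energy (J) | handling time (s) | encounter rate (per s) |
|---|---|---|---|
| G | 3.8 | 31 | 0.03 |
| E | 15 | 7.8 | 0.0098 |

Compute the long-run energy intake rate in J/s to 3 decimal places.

0.130 J/s

Energy encountered per unit search time: 0.03×3.8 + 0.0098×15 = 0.261 J/s.
Handling time per unit search time: 0.03×31 + 0.0098×7.8 = 1.006.
Rate = 0.261/(1 + 1.006) = 0.1301 J/s.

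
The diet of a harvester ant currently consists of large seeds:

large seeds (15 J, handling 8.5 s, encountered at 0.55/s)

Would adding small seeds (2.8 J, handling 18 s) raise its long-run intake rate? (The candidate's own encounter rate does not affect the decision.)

No

Intake rate on the current diet: R = (0.55×15) / (1 + 0.55×8.5) = 8.25/5.675 = 1.454 J/s.
Profitability of small seeds: 2.8/18 = 0.1556 J/s.
0.1556 < 1.454, so adding small seeds would lower the average — exclude it.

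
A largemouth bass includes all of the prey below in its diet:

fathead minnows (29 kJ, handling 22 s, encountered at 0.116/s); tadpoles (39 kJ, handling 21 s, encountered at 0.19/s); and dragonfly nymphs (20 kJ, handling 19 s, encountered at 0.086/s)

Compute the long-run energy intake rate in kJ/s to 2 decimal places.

R = (0.116×29 + 0.19×39 + 0.086×20) / (1 + 0.116×22 + 0.19×21 + 0.086×19) = 12.49/9.176 = 1.362 kJ/s.

1.36 kJ/s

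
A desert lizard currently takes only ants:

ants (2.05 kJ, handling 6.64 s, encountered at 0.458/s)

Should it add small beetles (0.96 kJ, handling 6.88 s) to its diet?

No

Current rate: (0.458×2.05)/(1 + 0.458×6.64) = 0.2323 kJ/s.
Profitability of small beetles: 0.96/6.88 = 0.1395 kJ/s.
0.1395 < 0.2323, so adding small beetles would lower the average — exclude it.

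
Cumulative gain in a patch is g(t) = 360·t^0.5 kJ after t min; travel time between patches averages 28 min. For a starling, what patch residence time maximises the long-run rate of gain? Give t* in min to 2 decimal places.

By the marginal value theorem, leave when the instantaneous gain rate g'(t) equals the habitat-wide average g(t)/(T + t).
g'(t) = 0.5·360·t^-0.5. Setting 0.5·360·t^-0.5 = 360·t^0.5/(28+t) gives 0.5(28+t) = t, so 0.50·t = 0.5×28.
t* = 0.5×28/0.50 = 28 min.

28.00 min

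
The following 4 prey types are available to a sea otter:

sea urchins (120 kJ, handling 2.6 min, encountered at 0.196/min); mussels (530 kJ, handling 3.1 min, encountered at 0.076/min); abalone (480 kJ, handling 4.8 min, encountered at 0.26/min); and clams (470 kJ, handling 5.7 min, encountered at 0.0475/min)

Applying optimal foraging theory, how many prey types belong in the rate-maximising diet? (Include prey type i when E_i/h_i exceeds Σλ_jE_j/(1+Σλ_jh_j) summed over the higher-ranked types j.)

3

Rank by E/h (kJ/min): mussels 171, abalone 100, clams 82.5, sea urchins 46.2. Include each in turn until the next type's E/h falls below the running intake rate.
Rate on top 1: 32.6. abalone: 100 > 32.6 → include.
Rate on top 2: 66.47. clams: 82.5 > 66.47 → include.
Rate on top 3: 68.04. sea urchins: 46.2 < 68.04 → exclude; stop.
Optimal diet: mussels, abalone, clams — 3 of 4 types.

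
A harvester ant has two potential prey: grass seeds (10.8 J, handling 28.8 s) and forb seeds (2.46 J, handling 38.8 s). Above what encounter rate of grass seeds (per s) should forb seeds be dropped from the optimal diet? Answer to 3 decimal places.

Drop forb seeds once their profitability E₂/h₂ falls below the rate achievable on grass seeds alone: E₂/h₂ = λE₁/(1 + λh₁).
Solve for λ: λE₁h₂ = E₂(1 + λh₁) → λ(E₁h₂ − E₂h₁) = E₂ → λ = E₂/(E₁h₂ − E₂h₁).
λ = 2.46/(10.8×38.8 − 2.46×28.8) = 2.46/348.2 = 0.007065 per s.

0.007 per s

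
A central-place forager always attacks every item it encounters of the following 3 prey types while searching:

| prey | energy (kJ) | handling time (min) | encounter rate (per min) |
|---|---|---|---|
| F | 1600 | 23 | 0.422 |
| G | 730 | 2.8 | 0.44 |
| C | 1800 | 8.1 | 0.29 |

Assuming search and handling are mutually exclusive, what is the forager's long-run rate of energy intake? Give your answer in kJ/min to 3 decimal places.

106.278 kJ/min

Energy encountered per unit search time: 0.422×1600 + 0.44×730 + 0.29×1800 = 1518 kJ/min.
Handling time per unit search time: 0.422×23 + 0.44×2.8 + 0.29×8.1 = 13.29.
Rate = 1518/(1 + 13.29) = 106.3 kJ/min.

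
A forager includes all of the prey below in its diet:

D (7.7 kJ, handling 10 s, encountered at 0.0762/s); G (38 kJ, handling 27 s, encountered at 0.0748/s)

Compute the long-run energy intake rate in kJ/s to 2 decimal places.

0.91 kJ/s

R = (0.0762×7.7 + 0.0748×38) / (1 + 0.0762×10 + 0.0748×27) = 3.429/3.782 = 0.9068 kJ/s.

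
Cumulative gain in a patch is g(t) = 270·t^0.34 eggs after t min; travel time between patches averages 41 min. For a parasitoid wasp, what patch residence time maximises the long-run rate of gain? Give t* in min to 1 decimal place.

21.1 min

Optimal t* satisfies g'(t*) = g(t*)/(T + t*).
g'(t) = 0.34·270·t^-0.66. Setting 0.34·270·t^-0.66 = 270·t^0.34/(41+t) gives 0.34(41+t) = t, so 0.66·t = 0.34×41.
t* = 0.34×41/0.66 = 21.12 min.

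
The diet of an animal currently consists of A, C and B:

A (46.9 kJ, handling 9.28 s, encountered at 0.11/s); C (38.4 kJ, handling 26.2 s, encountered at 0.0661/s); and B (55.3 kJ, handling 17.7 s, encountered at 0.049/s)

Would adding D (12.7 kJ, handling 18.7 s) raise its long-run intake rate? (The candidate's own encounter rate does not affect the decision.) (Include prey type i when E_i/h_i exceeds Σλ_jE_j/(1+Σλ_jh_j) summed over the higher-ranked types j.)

No

Intake rate on the current diet: R = (0.11×46.9 + 0.0661×38.4 + 0.049×55.3) / (1 + 0.11×9.28 + 0.0661×26.2 + 0.049×17.7) = 10.41/4.62 = 2.253 kJ/s.
Profitability of D: 12.7/18.7 = 0.6791 kJ/s.
Since 0.6791 < R, time spent handling D is better spent searching.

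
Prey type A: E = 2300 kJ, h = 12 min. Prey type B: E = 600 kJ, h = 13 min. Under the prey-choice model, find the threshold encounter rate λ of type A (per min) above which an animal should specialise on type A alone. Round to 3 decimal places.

At the threshold, the rate on type A alone equals the profitability of type B: λ·2300/(1 + λ·12) = 600/13 = 46.15.
Rearranging, λ(2300 − 46.15×12) = 46.15, so λ = 46.15/1746 = 0.02643 per min.

0.026 per min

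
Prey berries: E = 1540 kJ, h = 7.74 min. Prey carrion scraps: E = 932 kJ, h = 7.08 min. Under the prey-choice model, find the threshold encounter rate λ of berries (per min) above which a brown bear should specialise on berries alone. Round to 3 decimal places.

0.253 per min

At the threshold, the rate on berries alone equals the profitability of carrion scraps: λ·1540/(1 + λ·7.74) = 932/7.08 = 131.6.
Rearranging, λ(1540 − 131.6×7.74) = 131.6, so λ = 131.6/521.1 = 0.2526 per min.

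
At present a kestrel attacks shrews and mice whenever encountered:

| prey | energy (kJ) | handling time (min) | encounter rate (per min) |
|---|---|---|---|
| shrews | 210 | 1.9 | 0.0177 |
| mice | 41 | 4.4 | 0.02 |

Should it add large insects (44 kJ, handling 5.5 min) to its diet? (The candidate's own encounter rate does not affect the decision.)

Intake rate on the current diet: R = (0.0177×210 + 0.02×41) / (1 + 0.0177×1.9 + 0.02×4.4) = 4.537/1.122 = 4.045 kJ/min.
large insects: E/h = 44/5.5 = 8 kJ/min.
8 > 4.045, so adding large insects raises the average — include it.

Yes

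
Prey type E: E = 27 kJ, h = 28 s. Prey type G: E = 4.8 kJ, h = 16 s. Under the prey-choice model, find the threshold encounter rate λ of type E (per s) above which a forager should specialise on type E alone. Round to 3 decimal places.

Drop type G once their profitability E₂/h₂ falls below the rate achievable on type E alone: E₂/h₂ = λE₁/(1 + λh₁).
Solve for λ: λE₁h₂ = E₂(1 + λh₁) → λ(E₁h₂ − E₂h₁) = E₂ → λ = E₂/(E₁h₂ − E₂h₁).
λ = 4.8/(27×16 − 4.8×28) = 4.8/297.6 = 0.01613 per s.

0.016 per s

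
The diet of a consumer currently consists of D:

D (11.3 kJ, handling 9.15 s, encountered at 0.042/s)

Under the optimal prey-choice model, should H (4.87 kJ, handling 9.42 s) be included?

On D alone, R = ΣλE/(1+Σλh) = 0.4746/1.384 = 0.3428 kJ/s.
Profitability of H: 4.87/9.42 = 0.517 kJ/s.
0.517 > 0.3428, so adding H raises the average — include it.

Yes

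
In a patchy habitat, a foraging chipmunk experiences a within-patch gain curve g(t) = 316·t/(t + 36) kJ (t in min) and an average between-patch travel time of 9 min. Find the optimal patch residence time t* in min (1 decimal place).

Optimal t* satisfies g'(t*) = g(t*)/(T + t*).
g'(t) = 316·36/(t + 36)². Setting 316·36/(t+36)² = 316t/[(t+36)(9+t)] gives 36(9+t) = t(t+36), so t² = 36×9 = 324.
t* = √324 = 18 min.

18.0 min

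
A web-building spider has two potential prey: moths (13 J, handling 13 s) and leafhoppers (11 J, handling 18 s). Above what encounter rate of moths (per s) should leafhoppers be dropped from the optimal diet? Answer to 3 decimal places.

0.121 per s

At the threshold, the rate on moths alone equals the profitability of leafhoppers: λ·13/(1 + λ·13) = 11/18 = 0.6111.
Rearranging, λ(13 − 0.6111×13) = 0.6111, so λ = 0.6111/5.056 = 0.1209 per s.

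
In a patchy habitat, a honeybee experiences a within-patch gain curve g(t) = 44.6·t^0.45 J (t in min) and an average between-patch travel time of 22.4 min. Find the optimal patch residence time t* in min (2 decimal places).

18.33 min

By the marginal value theorem, leave when the instantaneous gain rate g'(t) equals the habitat-wide average g(t)/(T + t).
g'(t) = 0.45·44.6·t^-0.55. Setting 0.45·44.6·t^-0.55 = 44.6·t^0.45/(22.4+t) gives 0.45(22.4+t) = t, so 0.55·t = 0.45×22.4.
t* = 0.45×22.4/0.55 = 18.33 min.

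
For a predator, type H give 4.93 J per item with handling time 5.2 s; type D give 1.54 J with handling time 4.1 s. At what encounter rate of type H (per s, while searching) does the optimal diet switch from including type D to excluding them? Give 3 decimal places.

The zero-one rule: include type D iff E₂/h₂ > λE₁/(1+λh₁). Equality gives the switch point.
λE₁h₂ = E₂ + λE₂h₁ ⇒ λ = E₂/(E₁h₂ − E₂h₁) = 1.54/(20.21 − 8.008) = 0.1262 per s.

0.126 per s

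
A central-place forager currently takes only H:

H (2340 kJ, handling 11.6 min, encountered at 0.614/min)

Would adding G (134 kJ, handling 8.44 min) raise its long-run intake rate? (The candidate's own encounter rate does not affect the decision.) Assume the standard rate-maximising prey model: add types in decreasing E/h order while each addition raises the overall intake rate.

Current rate: (0.614×2340)/(1 + 0.614×11.6) = 176.9 kJ/min.
Profitability of G: 134/8.44 = 15.88 kJ/min.
Since 15.88 < R, time spent handling G is better spent searching.

No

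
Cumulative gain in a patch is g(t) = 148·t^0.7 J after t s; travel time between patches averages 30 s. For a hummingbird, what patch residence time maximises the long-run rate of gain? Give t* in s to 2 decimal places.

70.00 s

Maximise g(t)/(T+t): set derivative to zero → g'(t)(T+t) = g(t).
g'(t) = 0.7·148·t^-0.3. Setting 0.7·148·t^-0.3 = 148·t^0.7/(30+t) gives 0.7(30+t) = t, so 0.30·t = 0.7×30.
t* = 0.7×30/0.30 = 70 s.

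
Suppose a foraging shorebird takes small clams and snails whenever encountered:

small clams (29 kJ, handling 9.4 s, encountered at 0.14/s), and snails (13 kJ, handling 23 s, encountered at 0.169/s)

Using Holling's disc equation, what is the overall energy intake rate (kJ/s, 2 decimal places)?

1.01 kJ/s

R = Σλ_iE_i / (1 + Σλ_ih_i)
Numerator: 0.14×29 + 0.169×13 = 6.257
Denominator: 1 + 0.14×9.4 + 0.169×23 = 6.203
R = 6.257/6.203 = 1.009 kJ/s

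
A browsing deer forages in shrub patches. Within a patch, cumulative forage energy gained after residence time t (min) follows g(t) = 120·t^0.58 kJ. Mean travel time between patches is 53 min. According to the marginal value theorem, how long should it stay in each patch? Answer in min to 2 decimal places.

Optimal t* satisfies g'(t*) = g(t*)/(T + t*).
g'(t) = 0.58·120·t^-0.42. Setting 0.58·120·t^-0.42 = 120·t^0.58/(53+t) gives 0.58(53+t) = t, so 0.42·t = 0.58×53.
t* = 0.58×53/0.42 = 73.19 min.

73.19 min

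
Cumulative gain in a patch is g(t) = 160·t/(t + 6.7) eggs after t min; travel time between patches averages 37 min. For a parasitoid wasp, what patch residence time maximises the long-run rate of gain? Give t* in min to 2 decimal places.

By the marginal value theorem, leave when the instantaneous gain rate g'(t) equals the habitat-wide average g(t)/(T + t).
g'(t) = 160·6.7/(t + 6.7)². Setting 160·6.7/(t+6.7)² = 160t/[(t+6.7)(37+t)] gives 6.7(37+t) = t(t+6.7), so t² = 6.7×37 = 247.9.
t* = √247.9 = 15.74 min.

15.74 min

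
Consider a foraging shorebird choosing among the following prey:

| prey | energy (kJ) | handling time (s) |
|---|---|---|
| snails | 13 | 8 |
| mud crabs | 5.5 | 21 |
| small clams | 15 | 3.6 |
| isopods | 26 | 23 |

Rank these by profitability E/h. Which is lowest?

Profitability E/h (kJ/s): snails = 13/8 = 1.62, mud crabs = 5.5/21 = 0.262, small clams = 15/3.6 = 4.17, isopods = 26/23 = 1.13.
Ranked: small clams > snails > isopods > mud crabs.

mud crabs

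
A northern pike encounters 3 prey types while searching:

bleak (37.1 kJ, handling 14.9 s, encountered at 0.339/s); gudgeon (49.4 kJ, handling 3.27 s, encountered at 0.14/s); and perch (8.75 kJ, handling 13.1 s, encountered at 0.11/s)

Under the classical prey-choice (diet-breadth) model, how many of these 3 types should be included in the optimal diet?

Profitabilities (E/h, kJ/s): gudgeon 15.1, bleak 2.49, perch 0.668. Add prey in this order while the next type's profitability exceeds the intake rate on those already taken.
Rate on top 1: 4.744. bleak: 2.49 < 4.744 → exclude; stop.
Optimal diet: gudgeon — 1 of 3 types.

1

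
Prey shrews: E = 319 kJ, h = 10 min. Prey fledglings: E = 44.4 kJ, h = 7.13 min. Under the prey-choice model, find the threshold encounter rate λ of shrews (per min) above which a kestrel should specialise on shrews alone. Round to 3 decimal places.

At the threshold, the rate on shrews alone equals the profitability of fledglings: λ·319/(1 + λ·10) = 44.4/7.13 = 6.227.
Rearranging, λ(319 − 6.227×10) = 6.227, so λ = 6.227/256.7 = 0.02426 per min.

0.024 per min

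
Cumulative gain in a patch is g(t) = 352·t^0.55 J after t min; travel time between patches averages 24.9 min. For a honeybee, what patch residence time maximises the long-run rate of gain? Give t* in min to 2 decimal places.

30.43 min

Maximise g(t)/(T+t): set derivative to zero → g'(t)(T+t) = g(t).
g'(t) = 0.55·352·t^-0.45. Setting 0.55·352·t^-0.45 = 352·t^0.55/(24.9+t) gives 0.55(24.9+t) = t, so 0.45·t = 0.55×24.9.
t* = 0.55×24.9/0.45 = 30.43 min.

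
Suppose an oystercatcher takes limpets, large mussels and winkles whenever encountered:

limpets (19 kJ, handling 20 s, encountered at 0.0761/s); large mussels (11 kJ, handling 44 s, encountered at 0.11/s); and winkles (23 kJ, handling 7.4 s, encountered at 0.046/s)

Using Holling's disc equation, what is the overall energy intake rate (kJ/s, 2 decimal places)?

0.48 kJ/s

R = (0.0761×19 + 0.11×11 + 0.046×23) / (1 + 0.0761×20 + 0.11×44 + 0.046×7.4) = 3.714/7.702 = 0.4822 kJ/s.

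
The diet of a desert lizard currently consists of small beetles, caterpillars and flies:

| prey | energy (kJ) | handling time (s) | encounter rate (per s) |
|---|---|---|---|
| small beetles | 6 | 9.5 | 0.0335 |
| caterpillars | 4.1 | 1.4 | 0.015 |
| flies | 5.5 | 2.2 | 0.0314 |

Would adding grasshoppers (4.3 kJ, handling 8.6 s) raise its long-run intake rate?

Yes

On small beetles, caterpillars and flies alone, R = ΣλE/(1+Σλh) = 0.4352/1.408 = 0.309 kJ/s.
Profitability of grasshoppers: 4.3/8.6 = 0.5 kJ/s.
0.5 > 0.309, so adding grasshoppers raises the average — include it.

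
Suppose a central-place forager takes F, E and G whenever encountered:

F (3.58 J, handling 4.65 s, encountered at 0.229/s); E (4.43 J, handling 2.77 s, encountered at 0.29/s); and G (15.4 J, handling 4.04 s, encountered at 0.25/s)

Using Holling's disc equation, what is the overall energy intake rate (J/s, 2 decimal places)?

R = Σλ_iE_i / (1 + Σλ_ih_i)
Numerator: 0.229×3.58 + 0.29×4.43 + 0.25×15.4 = 5.955
Denominator: 1 + 0.229×4.65 + 0.29×2.77 + 0.25×4.04 = 3.878
R = 5.955/3.878 = 1.535 J/s

1.54 J/s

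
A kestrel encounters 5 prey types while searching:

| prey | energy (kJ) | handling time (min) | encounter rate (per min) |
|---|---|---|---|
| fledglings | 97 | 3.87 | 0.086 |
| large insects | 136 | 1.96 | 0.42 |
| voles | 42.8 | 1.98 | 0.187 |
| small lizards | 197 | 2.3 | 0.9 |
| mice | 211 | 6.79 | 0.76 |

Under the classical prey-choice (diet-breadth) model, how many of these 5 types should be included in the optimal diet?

Profitabilities (E/h, kJ/min): small lizards 85.7, large insects 69.4, mice 31.1, fledglings 25.1, voles 21.6. Add prey in this order while the next type's profitability exceeds the intake rate on those already taken.
Rate on top 1: 57.75. large insects: 69.4 > 57.75 → include.
Rate on top 2: 60.21. mice: 31.1 < 60.21 → exclude; stop.
Optimal diet: small lizards, large insects — 2 of 5 types.

2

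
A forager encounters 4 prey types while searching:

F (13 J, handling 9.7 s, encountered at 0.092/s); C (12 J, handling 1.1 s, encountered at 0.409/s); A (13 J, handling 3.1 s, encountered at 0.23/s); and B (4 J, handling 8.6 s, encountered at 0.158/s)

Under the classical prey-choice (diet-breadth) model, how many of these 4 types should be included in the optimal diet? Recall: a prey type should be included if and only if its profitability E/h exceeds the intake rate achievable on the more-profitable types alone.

Rank by E/h (J/s): C 10.9, A 4.19, F 1.34, B 0.465. Include each in turn until the next type's E/h falls below the running intake rate.
Rate on top 1: 3.385. A: 4.19 > 3.385 → include.
Rate on top 2: 3.652. F: 1.34 < 3.652 → exclude; stop.
Optimal diet: C, A — 2 of 4 types.

2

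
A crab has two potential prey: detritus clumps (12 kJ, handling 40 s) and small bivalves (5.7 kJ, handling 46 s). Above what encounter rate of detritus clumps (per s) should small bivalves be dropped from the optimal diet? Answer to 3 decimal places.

Drop small bivalves once their profitability E₂/h₂ falls below the rate achievable on detritus clumps alone: E₂/h₂ = λE₁/(1 + λh₁).
Solve for λ: λE₁h₂ = E₂(1 + λh₁) → λ(E₁h₂ − E₂h₁) = E₂ → λ = E₂/(E₁h₂ − E₂h₁).
λ = 5.7/(12×46 − 5.7×40) = 5.7/324 = 0.01759 per s.

0.018 per s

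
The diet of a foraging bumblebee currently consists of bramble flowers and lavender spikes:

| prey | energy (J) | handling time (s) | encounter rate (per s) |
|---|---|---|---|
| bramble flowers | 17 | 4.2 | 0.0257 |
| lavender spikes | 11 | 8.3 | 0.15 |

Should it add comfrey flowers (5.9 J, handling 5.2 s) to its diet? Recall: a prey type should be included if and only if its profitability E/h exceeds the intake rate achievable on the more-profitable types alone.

On bramble flowers and lavender spikes alone, R = ΣλE/(1+Σλh) = 2.087/2.353 = 0.8869 J/s.
Profitability of comfrey flowers: 5.9/5.2 = 1.135 J/s.
Since 1.135 > R, including comfrey flowers increases the long-run rate.

Yes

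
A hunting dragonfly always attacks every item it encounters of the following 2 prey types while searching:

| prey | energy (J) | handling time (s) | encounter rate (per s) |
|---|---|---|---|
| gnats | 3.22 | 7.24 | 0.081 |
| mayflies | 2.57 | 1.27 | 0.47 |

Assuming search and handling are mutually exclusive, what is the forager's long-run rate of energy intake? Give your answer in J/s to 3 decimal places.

0.673 J/s

R = Σλ_iE_i / (1 + Σλ_ih_i)
Numerator: 0.081×3.22 + 0.47×2.57 = 1.469
Denominator: 1 + 0.081×7.24 + 0.47×1.27 = 2.183
R = 1.469/2.183 = 0.6727 J/s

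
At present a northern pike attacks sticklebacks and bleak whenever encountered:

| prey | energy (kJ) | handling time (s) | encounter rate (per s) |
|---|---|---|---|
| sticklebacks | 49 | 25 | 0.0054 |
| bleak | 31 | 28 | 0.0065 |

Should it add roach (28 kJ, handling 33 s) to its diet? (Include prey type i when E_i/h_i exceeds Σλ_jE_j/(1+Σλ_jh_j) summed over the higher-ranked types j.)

Yes

Intake rate on the current diet: R = (0.0054×49 + 0.0065×31) / (1 + 0.0054×25 + 0.0065×28) = 0.4661/1.317 = 0.3539 kJ/s.
Profitability of roach: 28/33 = 0.8485 kJ/s.
Since 0.8485 > R, including roach increases the long-run rate.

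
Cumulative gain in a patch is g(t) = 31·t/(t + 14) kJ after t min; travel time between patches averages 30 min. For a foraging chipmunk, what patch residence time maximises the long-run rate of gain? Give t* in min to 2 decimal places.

Optimal t* satisfies g'(t*) = g(t*)/(T + t*).
g'(t) = 31·14/(t + 14)². Setting 31·14/(t+14)² = 31t/[(t+14)(30+t)] gives 14(30+t) = t(t+14), so t² = 14×30 = 420.
t* = √420 = 20.49 min.

20.49 min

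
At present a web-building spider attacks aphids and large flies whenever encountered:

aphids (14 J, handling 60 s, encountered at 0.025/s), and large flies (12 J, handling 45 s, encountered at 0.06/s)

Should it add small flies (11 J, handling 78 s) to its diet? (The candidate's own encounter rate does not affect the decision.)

No

Intake rate on the current diet: R = (0.025×14 + 0.06×12) / (1 + 0.025×60 + 0.06×45) = 1.07/5.2 = 0.2058 J/s.
Profitability of small flies: 11/78 = 0.141 J/s.
0.141 < 0.2058, so adding small flies would lower the average — exclude it.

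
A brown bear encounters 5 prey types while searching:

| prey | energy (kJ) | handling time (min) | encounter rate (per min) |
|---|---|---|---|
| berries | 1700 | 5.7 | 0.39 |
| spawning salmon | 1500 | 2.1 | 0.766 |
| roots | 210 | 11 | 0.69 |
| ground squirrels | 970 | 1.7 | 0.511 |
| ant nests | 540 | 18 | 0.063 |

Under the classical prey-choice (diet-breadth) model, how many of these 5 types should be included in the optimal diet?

2

Rank by E/h (kJ/min): spawning salmon 714, ground squirrels 571, berries 298, ant nests 30, roots 19.1. Include each in turn until the next type's E/h falls below the running intake rate.
Rate on top 1: 440.5. ground squirrels: 571 > 440.5 → include.
Rate on top 2: 473. berries: 298 < 473 → exclude; stop.
Optimal diet: spawning salmon, ground squirrels — 2 of 5 types.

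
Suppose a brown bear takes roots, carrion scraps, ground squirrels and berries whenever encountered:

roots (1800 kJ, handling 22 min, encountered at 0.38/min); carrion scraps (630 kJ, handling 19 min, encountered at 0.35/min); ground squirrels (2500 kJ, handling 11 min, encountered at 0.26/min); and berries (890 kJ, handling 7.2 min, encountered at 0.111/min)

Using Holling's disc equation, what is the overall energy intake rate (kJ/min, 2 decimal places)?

84.05 kJ/min

R = Σλ_iE_i / (1 + Σλ_ih_i)
Numerator: 0.38×1800 + 0.35×630 + 0.26×2500 + 0.111×890 = 1653
Denominator: 1 + 0.38×22 + 0.35×19 + 0.26×11 + 0.111×7.2 = 19.67
R = 1653/19.67 = 84.05 kJ/min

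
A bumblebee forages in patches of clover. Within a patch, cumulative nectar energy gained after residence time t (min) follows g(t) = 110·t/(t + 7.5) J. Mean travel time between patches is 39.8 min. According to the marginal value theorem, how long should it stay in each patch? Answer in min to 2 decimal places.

Optimal t* satisfies g'(t*) = g(t*)/(T + t*).
g'(t) = 110·7.5/(t + 7.5)². Setting 110·7.5/(t+7.5)² = 110t/[(t+7.5)(39.8+t)] gives 7.5(39.8+t) = t(t+7.5), so t² = 7.5×39.8 = 298.5.
t* = √298.5 = 17.28 min.

17.28 min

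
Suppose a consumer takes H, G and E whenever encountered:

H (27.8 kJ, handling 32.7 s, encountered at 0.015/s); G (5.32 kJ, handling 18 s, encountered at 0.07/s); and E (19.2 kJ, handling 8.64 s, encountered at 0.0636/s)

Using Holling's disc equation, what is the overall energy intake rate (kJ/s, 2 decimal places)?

Energy encountered per unit search time: 0.015×27.8 + 0.07×5.32 + 0.0636×19.2 = 2.011 kJ/s.
Handling time per unit search time: 0.015×32.7 + 0.07×18 + 0.0636×8.64 = 2.3.
Rate = 2.011/(1 + 2.3) = 0.6092 kJ/s.

0.61 kJ/s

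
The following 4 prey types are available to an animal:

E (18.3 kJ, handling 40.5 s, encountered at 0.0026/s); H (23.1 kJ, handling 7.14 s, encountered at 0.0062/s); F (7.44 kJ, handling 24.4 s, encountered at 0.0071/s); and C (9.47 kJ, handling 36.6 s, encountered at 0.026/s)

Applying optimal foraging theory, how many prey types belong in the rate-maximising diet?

4

Rank by E/h (kJ/s): H 3.24, E 0.452, F 0.305, C 0.259. Include each in turn until the next type's E/h falls below the running intake rate.
Rate on top 1: 0.1371. E: 0.452 > 0.1371 → include.
Rate on top 2: 0.166. F: 0.305 > 0.166 → include.
Rate on top 3: 0.1842. C: 0.259 > 0.1842 → include.
Optimal diet: H, E, F, C — 4 of 4 types.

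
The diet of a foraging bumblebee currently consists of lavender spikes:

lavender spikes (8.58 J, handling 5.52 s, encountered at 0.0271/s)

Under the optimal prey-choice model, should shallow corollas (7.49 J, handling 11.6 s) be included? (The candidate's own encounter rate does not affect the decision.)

Yes

Intake rate on the current diet: R = (0.0271×8.58) / (1 + 0.0271×5.52) = 0.2325/1.15 = 0.2023 J/s.
Profitability of shallow corollas: 7.49/11.6 = 0.6457 J/s.
Since 0.6457 > R, including shallow corollas increases the long-run rate.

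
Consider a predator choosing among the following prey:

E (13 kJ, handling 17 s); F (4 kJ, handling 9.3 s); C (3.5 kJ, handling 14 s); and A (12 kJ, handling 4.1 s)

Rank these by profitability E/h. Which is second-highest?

E

Profitability E/h (kJ/s): E = 13/17 = 0.765, F = 4/9.3 = 0.43, C = 3.5/14 = 0.25, A = 12/4.1 = 2.93.
Ranked: A > E > F > C.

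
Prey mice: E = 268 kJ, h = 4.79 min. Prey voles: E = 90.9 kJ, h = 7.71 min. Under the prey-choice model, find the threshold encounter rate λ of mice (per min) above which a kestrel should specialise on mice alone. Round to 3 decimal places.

At the threshold, the rate on mice alone equals the profitability of voles: λ·268/(1 + λ·4.79) = 90.9/7.71 = 11.79.
Rearranging, λ(268 − 11.79×4.79) = 11.79, so λ = 11.79/211.5 = 0.05574 per min.

0.056 per min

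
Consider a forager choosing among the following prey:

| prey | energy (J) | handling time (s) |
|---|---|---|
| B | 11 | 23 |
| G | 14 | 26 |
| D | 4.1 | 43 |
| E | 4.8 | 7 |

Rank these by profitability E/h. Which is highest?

E

Profitability E/h (J/s): B = 11/23 = 0.478, G = 14/26 = 0.538, D = 4.1/43 = 0.0953, E = 4.8/7 = 0.686.
Ranked: E > G > B > D.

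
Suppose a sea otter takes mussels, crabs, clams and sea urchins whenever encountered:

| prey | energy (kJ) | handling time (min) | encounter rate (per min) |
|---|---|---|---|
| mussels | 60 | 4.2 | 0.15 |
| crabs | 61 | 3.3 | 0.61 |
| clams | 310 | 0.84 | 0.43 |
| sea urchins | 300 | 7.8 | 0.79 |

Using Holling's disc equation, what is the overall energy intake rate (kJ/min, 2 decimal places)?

R = (0.15×60 + 0.61×61 + 0.43×310 + 0.79×300) / (1 + 0.15×4.2 + 0.61×3.3 + 0.43×0.84 + 0.79×7.8) = 416.5/10.17 = 40.97 kJ/min.

40.97 kJ/min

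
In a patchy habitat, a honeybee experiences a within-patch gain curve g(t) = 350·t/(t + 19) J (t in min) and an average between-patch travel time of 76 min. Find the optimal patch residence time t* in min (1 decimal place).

Maximise g(t)/(T+t): set derivative to zero → g'(t)(T+t) = g(t).
g'(t) = 350·19/(t + 19)². Setting 350·19/(t+19)² = 350t/[(t+19)(76+t)] gives 19(76+t) = t(t+19), so t² = 19×76 = 1444.
t* = √1444 = 38 min.

38.0 min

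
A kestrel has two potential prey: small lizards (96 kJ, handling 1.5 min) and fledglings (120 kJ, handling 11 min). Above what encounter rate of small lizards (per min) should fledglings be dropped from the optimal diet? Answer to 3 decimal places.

0.137 per min

The zero-one rule: include fledglings iff E₂/h₂ > λE₁/(1+λh₁). Equality gives the switch point.
λE₁h₂ = E₂ + λE₂h₁ ⇒ λ = E₂/(E₁h₂ − E₂h₁) = 120/(1056 − 180) = 0.137 per min.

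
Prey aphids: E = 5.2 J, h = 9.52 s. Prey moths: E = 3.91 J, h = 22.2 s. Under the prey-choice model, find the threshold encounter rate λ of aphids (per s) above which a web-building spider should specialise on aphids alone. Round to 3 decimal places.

0.050 per s

Drop moths once their profitability E₂/h₂ falls below the rate achievable on aphids alone: E₂/h₂ = λE₁/(1 + λh₁).
Solve for λ: λE₁h₂ = E₂(1 + λh₁) → λ(E₁h₂ − E₂h₁) = E₂ → λ = E₂/(E₁h₂ − E₂h₁).
λ = 3.91/(5.2×22.2 − 3.91×9.52) = 3.91/78.22 = 0.04999 per s.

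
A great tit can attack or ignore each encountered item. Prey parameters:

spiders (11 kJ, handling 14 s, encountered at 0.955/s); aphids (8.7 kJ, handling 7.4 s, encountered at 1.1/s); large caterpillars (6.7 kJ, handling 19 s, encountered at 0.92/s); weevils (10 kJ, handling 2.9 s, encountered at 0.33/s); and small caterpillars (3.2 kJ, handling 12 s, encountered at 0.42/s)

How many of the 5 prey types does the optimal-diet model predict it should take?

1

Rank by E/h (kJ/s): weevils 3.45, aphids 1.18, spiders 0.786, large caterpillars 0.353, small caterpillars 0.267. Include each in turn until the next type's E/h falls below the running intake rate.
Rate on top 1: 1.686. aphids: 1.18 < 1.686 → exclude; stop.
Optimal diet: weevils — 1 of 5 types.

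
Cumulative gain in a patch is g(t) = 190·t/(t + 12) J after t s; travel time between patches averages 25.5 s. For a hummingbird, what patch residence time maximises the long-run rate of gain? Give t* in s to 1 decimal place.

By the marginal value theorem, leave when the instantaneous gain rate g'(t) equals the habitat-wide average g(t)/(T + t).
g'(t) = 190·12/(t + 12)². Setting 190·12/(t+12)² = 190t/[(t+12)(25.5+t)] gives 12(25.5+t) = t(t+12), so t² = 12×25.5 = 306.
t* = √306 = 17.49 s.

17.5 s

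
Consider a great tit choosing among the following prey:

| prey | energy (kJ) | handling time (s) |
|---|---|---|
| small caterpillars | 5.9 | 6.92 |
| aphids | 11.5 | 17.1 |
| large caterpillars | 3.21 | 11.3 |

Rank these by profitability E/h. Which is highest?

small caterpillars

Profitability E/h (kJ/s): small caterpillars = 5.9/6.92 = 0.853, aphids = 11.5/17.1 = 0.673, large caterpillars = 3.21/11.3 = 0.284.
Ranked: small caterpillars > aphids > large caterpillars.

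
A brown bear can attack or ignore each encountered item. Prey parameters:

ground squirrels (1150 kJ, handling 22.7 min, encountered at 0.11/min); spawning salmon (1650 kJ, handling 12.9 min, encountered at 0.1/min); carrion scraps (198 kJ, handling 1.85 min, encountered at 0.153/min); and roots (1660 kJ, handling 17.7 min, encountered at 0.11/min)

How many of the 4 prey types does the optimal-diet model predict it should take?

3

Rank by E/h (kJ/min): spawning salmon 128, carrion scraps 107, roots 93.8, ground squirrels 50.7. Include each in turn until the next type's E/h falls below the running intake rate.
Rate on top 1: 72.05. carrion scraps: 107 > 72.05 → include.
Rate on top 2: 75.9. roots: 93.8 > 75.9 → include.
Rate on top 3: 83.6. ground squirrels: 50.7 < 83.6 → exclude; stop.
Optimal diet: spawning salmon, carrion scraps, roots — 3 of 4 types.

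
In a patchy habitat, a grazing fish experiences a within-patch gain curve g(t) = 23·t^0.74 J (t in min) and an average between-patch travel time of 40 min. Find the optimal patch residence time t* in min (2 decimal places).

113.85 min

Maximise g(t)/(T+t): set derivative to zero → g'(t)(T+t) = g(t).
g'(t) = 0.74·23·t^-0.26. Setting 0.74·23·t^-0.26 = 23·t^0.74/(40+t) gives 0.74(40+t) = t, so 0.26·t = 0.74×40.
t* = 0.74×40/0.26 = 113.8 min.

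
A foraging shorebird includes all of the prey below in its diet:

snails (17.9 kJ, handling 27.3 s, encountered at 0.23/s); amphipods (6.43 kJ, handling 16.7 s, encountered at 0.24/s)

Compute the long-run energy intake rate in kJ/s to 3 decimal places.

0.501 kJ/s

R = Σλ_iE_i / (1 + Σλ_ih_i)
Numerator: 0.23×17.9 + 0.24×6.43 = 5.66
Denominator: 1 + 0.23×27.3 + 0.24×16.7 = 11.29
R = 5.66/11.29 = 0.5015 kJ/s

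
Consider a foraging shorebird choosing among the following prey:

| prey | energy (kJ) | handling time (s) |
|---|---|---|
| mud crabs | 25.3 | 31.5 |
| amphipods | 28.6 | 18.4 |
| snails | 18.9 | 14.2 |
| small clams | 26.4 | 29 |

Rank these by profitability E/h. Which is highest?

Profitability E/h (kJ/s): mud crabs = 25.3/31.5 = 0.803, amphipods = 28.6/18.4 = 1.55, snails = 18.9/14.2 = 1.33, small clams = 26.4/29 = 0.91.
Ranked: amphipods > snails > small clams > mud crabs.

amphipods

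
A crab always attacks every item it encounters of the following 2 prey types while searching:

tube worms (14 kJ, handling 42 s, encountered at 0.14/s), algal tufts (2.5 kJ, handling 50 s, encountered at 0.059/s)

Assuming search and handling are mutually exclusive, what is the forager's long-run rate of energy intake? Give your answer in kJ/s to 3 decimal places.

R = Σλ_iE_i / (1 + Σλ_ih_i)
Numerator: 0.14×14 + 0.059×2.5 = 2.108
Denominator: 1 + 0.14×42 + 0.059×50 = 9.83
R = 2.108/9.83 = 0.2144 kJ/s

0.214 kJ/s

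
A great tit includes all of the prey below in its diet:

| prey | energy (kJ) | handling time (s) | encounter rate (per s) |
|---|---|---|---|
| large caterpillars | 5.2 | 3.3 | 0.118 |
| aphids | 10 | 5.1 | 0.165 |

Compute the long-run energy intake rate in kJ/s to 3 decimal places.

R = Σλ_iE_i / (1 + Σλ_ih_i)
Numerator: 0.118×5.2 + 0.165×10 = 2.264
Denominator: 1 + 0.118×3.3 + 0.165×5.1 = 2.231
R = 2.264/2.231 = 1.015 kJ/s

1.015 kJ/s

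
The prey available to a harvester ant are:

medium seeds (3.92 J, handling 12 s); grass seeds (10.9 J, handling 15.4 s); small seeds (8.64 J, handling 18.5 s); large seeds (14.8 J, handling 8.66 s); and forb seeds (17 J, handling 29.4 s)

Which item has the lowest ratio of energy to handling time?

In descending order of E/h:
large seeds: 14.8/8.66 = 1.71 J/s
grass seeds: 10.9/15.4 = 0.708 J/s
forb seeds: 17/29.4 = 0.578 J/s
small seeds: 8.64/18.5 = 0.467 J/s
medium seeds: 3.92/12 = 0.327 J/s

medium seeds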